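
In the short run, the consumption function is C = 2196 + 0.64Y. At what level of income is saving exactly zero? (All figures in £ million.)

Y = 6100

At break-even, C = Y: 2196 + 0.64Y = Y
0.36Y = 2196, so Y = 2196/0.36 = 6100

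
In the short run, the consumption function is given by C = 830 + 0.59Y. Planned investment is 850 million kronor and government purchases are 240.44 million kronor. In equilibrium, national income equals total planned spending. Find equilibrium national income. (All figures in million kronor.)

Y = C + I + G = 830 + 0.59Y + 850 + 240.44
Y − 0.59Y = 1920.44
0.41Y = 1920.44, so Y = 1920.44/0.41 = 4684

Y = 4684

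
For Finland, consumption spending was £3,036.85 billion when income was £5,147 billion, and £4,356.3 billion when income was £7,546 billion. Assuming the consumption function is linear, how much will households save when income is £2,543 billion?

S = 938.35

MPC = (4356.3 − 3036.85)/(7546 − 5147) = 1319.45/2399 = 0.55
a = 3036.85 − 0.55(5147) = 3036.85 − 2830.85 = 206
C = 206 + 0.55(2543) = 1604.65
S = 2543 − 1604.65 = 938.35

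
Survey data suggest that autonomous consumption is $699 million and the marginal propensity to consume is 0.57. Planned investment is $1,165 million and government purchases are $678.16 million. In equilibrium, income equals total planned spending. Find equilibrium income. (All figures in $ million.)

Y = 5912

Y = C + I + G = 699 + 0.57Y + 1165 + 678.16
Y − 0.57Y = 2542.16
0.43Y = 2542.16, so Y = 2542.16/0.43 = 5912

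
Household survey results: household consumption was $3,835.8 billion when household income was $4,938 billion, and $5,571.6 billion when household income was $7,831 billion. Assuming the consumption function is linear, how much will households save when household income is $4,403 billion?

S = 888.2

MPC = (5571.6 − 3835.8)/(7831 − 4938) = 1735.8/2893 = 0.6
a = 3835.8 − 0.6(4938) = 3835.8 − 2962.8 = 873
C = 873 + 0.6(4403) = 3514.8
S = 4403 − 3514.8 = 888.2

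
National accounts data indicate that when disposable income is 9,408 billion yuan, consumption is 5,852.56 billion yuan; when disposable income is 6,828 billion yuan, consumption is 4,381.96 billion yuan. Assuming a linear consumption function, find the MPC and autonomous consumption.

MPC = 0.57; a = 490

MPC = ΔC/ΔY = (5852.56 − 4381.96)/(9408 − 6828) = 1470.6/2580 = 0.57
a = C − MPC·Y = 4381.96 − 0.57(6828) = 4381.96 − 3891.96 = 490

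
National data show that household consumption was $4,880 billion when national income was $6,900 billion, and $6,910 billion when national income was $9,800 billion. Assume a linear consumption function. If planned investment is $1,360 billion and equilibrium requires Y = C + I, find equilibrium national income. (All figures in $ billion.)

Y = 4700

MPC = (6910 − 4880)/(9800 − 6900) = 2030/2900 = 0.7
a = 4880 − 0.7(6900) = 50
Equilibrium: Y = 50 + 0.7Y + 1360
0.3Y = 1410, so Y = 1410/0.3 = 4700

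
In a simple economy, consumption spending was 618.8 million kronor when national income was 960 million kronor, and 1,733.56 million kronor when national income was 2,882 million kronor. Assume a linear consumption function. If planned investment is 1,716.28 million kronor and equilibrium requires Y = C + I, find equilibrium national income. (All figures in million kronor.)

MPC = (1733.56 − 618.8)/(2882 − 960) = 1114.76/1922 = 0.58
a = 618.8 − 0.58(960) = 62
Equilibrium: Y = 62 + 0.58Y + 1716.28
0.42Y = 1778.28, so Y = 1778.28/0.42 = 4234

Y = 4234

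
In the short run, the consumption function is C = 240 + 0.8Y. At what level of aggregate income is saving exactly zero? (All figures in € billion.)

Y = 1200

At break-even, C = Y: 240 + 0.8Y = Y
0.2Y = 240, so Y = 240/0.2 = 1200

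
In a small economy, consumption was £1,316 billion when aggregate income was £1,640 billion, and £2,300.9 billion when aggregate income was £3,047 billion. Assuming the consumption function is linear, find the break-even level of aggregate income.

Y = 560

MPC = (2300.9 − 1316)/(3047 − 1640) = 984.9/1407 = 0.7
a = 1316 − 0.7(1640) = 1316 − 1148 = 168
Break-even: Y = a/(1−MPC) = 168/0.3 = 560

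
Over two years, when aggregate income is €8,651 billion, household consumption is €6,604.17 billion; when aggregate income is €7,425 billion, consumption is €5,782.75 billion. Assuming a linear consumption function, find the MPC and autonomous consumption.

MPC = ΔC/ΔY = (6604.17 − 5782.75)/(8651 − 7425) = 821.42/1226 = 0.67
a = C − MPC·Y = 5782.75 − 0.67(7425) = 5782.75 − 4974.75 = 808

MPC = 0.67; a = 808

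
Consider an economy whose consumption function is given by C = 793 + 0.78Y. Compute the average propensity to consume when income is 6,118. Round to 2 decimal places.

APC = 0.91

C = 793 + 0.78(6118) = 5565.04
APC = C/Y = 5565.04/6118 = 0.91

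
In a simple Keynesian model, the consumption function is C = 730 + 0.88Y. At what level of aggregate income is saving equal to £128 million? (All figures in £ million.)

Y = 7150

S = Y − C = -730 + 0.12Y
-730 + 0.12Y = 128, so 0.12Y = 858 and Y = 7150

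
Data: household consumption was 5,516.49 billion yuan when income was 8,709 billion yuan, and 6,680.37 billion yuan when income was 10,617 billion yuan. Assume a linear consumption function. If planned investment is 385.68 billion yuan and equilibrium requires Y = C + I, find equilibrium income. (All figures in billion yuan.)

Y = 1512

MPC = (6680.37 − 5516.49)/(10617 − 8709) = 1163.88/1908 = 0.61
a = 5516.49 − 0.61(8709) = 204
Equilibrium: Y = 204 + 0.61Y + 385.68
0.39Y = 589.68, so Y = 589.68/0.39 = 1512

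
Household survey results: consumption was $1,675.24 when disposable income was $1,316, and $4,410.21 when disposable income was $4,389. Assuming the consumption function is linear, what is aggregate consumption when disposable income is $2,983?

C = 3158.87

MPC = (4410.21 − 1675.24)/(4389 − 1316) = 2734.97/3073 = 0.89
a = 1675.24 − 0.89(1316) = 1675.24 − 1171.24 = 504
C = 504 + 0.89(2983) = 504 + 2654.87 = 3158.87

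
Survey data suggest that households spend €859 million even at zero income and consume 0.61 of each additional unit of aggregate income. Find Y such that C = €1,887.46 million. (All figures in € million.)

Y = 1686

859 + 0.61Y = 1887.46
0.61Y = 1028.46, so Y = 1028.46/0.61 = 1686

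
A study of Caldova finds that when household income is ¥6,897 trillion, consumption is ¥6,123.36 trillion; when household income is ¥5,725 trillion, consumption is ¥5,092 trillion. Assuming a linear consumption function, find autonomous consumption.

MPC = ΔC/ΔY = (6123.36 − 5092)/(6897 − 5725) = 1031.36/1172 = 0.88
a = C − MPC·Y = 5092 − 0.88(5725) = 5092 − 5038 = 54

a = 54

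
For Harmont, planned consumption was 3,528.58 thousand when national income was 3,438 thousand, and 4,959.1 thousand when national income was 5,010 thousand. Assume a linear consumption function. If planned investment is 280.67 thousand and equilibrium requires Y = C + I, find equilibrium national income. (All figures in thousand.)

Y = 7563

MPC = (4959.1 − 3528.58)/(5010 − 3438) = 1430.52/1572 = 0.91
a = 3528.58 − 0.91(3438) = 400
Equilibrium: Y = 400 + 0.91Y + 280.67
0.09Y = 680.67, so Y = 680.67/0.09 = 7563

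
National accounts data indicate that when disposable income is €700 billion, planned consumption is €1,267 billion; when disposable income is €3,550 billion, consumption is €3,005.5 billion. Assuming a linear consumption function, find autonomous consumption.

MPC = ΔC/ΔY = (3005.5 − 1267)/(3550 − 700) = 1738.5/2850 = 0.61
a = C − MPC·Y = 1267 − 0.61(700) = 1267 − 427 = 840

a = 840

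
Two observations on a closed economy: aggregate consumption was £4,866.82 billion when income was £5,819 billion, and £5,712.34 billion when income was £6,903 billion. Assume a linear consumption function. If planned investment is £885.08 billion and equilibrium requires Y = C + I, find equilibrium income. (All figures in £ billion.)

Y = 5514

MPC = (5712.34 − 4866.82)/(6903 − 5819) = 845.52/1084 = 0.78
a = 4866.82 − 0.78(5819) = 328
Equilibrium: Y = 328 + 0.78Y + 885.08
0.22Y = 1213.08, so Y = 1213.08/0.22 = 5514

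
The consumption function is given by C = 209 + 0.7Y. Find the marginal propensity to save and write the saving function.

MPS = 0.3; S = -209 + 0.3Y

MPS = 1 − MPC = 1 − 0.7 = 0.3
S = Y − C = -209 + 0.3Y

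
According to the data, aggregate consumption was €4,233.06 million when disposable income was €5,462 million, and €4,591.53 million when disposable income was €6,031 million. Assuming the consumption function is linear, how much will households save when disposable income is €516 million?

S = -601.08

MPC = (4591.53 − 4233.06)/(6031 − 5462) = 358.47/569 = 0.63
a = 4233.06 − 0.63(5462) = 4233.06 − 3441.06 = 792
C = 792 + 0.63(516) = 1117.08
S = 516 − 1117.08 = -601.08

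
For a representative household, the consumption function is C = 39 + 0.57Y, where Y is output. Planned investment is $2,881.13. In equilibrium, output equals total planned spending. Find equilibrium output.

Y = C + I = 39 + 0.57Y + 2881.13
Y − 0.57Y = 2920.13
0.43Y = 2920.13, so Y = 2920.13/0.43 = 6791

Y = 6791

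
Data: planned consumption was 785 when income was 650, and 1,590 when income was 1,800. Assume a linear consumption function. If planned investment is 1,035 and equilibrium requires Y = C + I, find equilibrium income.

Y = 4550

MPC = (1590 − 785)/(1800 − 650) = 805/1150 = 0.7
a = 785 − 0.7(650) = 330
Equilibrium: Y = 330 + 0.7Y + 1035
0.3Y = 1365, so Y = 1365/0.3 = 4550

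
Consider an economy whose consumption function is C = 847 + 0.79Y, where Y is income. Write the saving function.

S = -847 + 0.21Y

S = Y − C = Y − (847 + 0.79Y) = -847 + (1 − 0.79)Y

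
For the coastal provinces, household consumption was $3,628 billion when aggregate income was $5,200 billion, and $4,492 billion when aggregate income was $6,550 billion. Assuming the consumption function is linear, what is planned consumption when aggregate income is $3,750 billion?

C = 2700

MPC = (4492 − 3628)/(6550 − 5200) = 864/1350 = 0.64
a = 3628 − 0.64(5200) = 3628 − 3328 = 300
C = 300 + 0.64(3750) = 300 + 2400 = 2700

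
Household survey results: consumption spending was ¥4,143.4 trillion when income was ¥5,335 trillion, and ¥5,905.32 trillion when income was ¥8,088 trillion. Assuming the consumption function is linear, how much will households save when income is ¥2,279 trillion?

MPC = (5905.32 − 4143.4)/(8088 − 5335) = 1761.92/2753 = 0.64
a = 4143.4 − 0.64(5335) = 4143.4 − 3414.4 = 729
C = 729 + 0.64(2279) = 2187.56
S = 2279 − 2187.56 = 91.44

S = 91.44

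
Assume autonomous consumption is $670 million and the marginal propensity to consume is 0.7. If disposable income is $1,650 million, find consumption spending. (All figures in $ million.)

C = 1825

C = 670 + 0.7(1650) = 670 + 1155 = 1825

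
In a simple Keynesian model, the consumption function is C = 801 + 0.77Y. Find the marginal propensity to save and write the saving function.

MPS = 1 − MPC = 1 − 0.77 = 0.23
S = Y − C = -801 + 0.23Y

MPS = 0.23; S = -801 + 0.23Y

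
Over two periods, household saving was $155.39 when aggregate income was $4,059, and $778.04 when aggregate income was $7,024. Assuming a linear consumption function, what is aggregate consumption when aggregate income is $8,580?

C = 7475.2

MPS = ΔS/ΔY = (778.04 − 155.39)/(7024 − 4059) = 622.65/2965 = 0.21
MPC = 1 − MPS = 0.79
Autonomous saving = 155.39 − 0.21(4059) = -697, so a = 697
C = 697 + 0.79(8580) = 697 + 6778.2 = 7475.2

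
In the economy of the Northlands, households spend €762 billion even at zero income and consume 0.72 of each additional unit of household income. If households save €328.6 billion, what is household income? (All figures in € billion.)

S = Y − C = -762 + 0.28Y
-762 + 0.28Y = 328.6, so 0.28Y = 1090.6 and Y = 3895

Y = 3895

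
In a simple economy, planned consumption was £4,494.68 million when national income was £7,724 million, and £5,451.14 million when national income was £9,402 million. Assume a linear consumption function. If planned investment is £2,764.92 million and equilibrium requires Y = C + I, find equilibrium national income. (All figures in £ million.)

Y = 6644

MPC = (5451.14 − 4494.68)/(9402 − 7724) = 956.46/1678 = 0.57
a = 4494.68 − 0.57(7724) = 92
Equilibrium: Y = 92 + 0.57Y + 2764.92
0.43Y = 2856.92, so Y = 2856.92/0.43 = 6644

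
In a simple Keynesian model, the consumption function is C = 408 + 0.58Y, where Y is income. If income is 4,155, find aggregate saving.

S = 1337.1

C = 408 + 0.58(4155) = 408 + 2409.9 = 2817.9
S = Y − C = 4155 − 2817.9 = 1337.1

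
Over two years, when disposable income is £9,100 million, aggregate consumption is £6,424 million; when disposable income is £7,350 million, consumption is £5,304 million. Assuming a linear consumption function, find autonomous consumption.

MPC = ΔC/ΔY = (6424 − 5304)/(9100 − 7350) = 1120/1750 = 0.64
a = C − MPC·Y = 5304 − 0.64(7350) = 5304 − 4704 = 600

a = 600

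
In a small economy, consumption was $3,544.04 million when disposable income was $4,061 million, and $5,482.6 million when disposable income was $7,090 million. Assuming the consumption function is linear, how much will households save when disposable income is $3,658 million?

S = 371.88

MPC = (5482.6 − 3544.04)/(7090 − 4061) = 1938.56/3029 = 0.64
a = 3544.04 − 0.64(4061) = 3544.04 − 2599.04 = 945
C = 945 + 0.64(3658) = 3286.12
S = 3658 − 3286.12 = 371.88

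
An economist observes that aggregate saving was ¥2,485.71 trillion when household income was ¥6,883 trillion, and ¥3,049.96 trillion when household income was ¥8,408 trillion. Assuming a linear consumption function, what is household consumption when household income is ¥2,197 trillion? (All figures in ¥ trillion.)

C = 1445.11

MPS = ΔS/ΔY = (3049.96 − 2485.71)/(8408 − 6883) = 564.25/1525 = 0.37
MPC = 1 − MPS = 0.63
Autonomous saving = 2485.71 − 0.37(6883) = -61, so a = 61
C = 61 + 0.63(2197) = 61 + 1384.11 = 1445.11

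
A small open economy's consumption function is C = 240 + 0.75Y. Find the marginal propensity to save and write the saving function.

MPS = 1 − MPC = 1 − 0.75 = 0.25
S = Y − C = -240 + 0.25Y

MPS = 0.25; S = -240 + 0.25Y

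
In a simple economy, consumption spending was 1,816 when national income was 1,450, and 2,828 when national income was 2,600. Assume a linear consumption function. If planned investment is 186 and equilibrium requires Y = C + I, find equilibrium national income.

Y = 6050

MPC = (2828 − 1816)/(2600 − 1450) = 1012/1150 = 0.88
a = 1816 − 0.88(1450) = 540
Equilibrium: Y = 540 + 0.88Y + 186
0.12Y = 726, so Y = 726/0.12 = 6050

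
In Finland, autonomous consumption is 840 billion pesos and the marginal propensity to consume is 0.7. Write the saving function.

S = Y − C = Y − (840 + 0.7Y) = -840 + (1 − 0.7)Y

S = -840 + 0.3Y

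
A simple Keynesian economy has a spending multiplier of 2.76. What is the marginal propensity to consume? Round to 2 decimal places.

MPC = 0.64

k = 1/(1 − MPC), so 1 − MPC = 1/k = 1/2.76 = 0.3623
MPC = 1 − 0.3623 = 0.64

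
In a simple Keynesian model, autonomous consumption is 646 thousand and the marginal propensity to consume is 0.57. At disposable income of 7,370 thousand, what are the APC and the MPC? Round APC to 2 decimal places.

MPC = 0.57 (the slope of the consumption function)
C = 646 + 0.57(7370) = 4846.9, so APC = 4846.9/7370 = 0.66

APC = 0.66; MPC = 0.57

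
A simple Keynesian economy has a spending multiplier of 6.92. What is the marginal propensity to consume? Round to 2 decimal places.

MPC = 0.86

k = 1/(1 − MPC), so 1 − MPC = 1/k = 1/6.92 = 0.1445
MPC = 1 − 0.1445 = 0.86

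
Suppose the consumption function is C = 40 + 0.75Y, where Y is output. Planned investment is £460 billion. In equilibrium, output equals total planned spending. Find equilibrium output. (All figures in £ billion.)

Y = 2000

Y = C + I = 40 + 0.75Y + 460
Y − 0.75Y = 500
0.25Y = 500, so Y = 500/0.25 = 2000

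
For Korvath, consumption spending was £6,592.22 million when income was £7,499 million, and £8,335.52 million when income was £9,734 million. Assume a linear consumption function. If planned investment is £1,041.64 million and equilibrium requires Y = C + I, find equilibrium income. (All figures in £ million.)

MPC = (8335.52 − 6592.22)/(9734 − 7499) = 1743.3/2235 = 0.78
a = 6592.22 − 0.78(7499) = 743
Equilibrium: Y = 743 + 0.78Y + 1041.64
0.22Y = 1784.64, so Y = 1784.64/0.22 = 8112

Y = 8112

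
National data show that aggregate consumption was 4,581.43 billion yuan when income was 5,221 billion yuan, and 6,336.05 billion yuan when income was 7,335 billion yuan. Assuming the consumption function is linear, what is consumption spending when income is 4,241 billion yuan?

C = 3768.03

MPC = (6336.05 − 4581.43)/(7335 − 5221) = 1754.62/2114 = 0.83
a = 4581.43 − 0.83(5221) = 4581.43 − 4333.43 = 248
C = 248 + 0.83(4241) = 248 + 3520.03 = 3768.03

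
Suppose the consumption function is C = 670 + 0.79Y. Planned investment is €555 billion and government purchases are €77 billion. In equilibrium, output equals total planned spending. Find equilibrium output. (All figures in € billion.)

Y = C + I + G = 670 + 0.79Y + 555 + 77
Y − 0.79Y = 1302
0.21Y = 1302, so Y = 1302/0.21 = 6200

Y = 6200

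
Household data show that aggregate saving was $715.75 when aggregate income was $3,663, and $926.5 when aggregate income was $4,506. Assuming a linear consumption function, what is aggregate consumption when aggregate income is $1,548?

MPS = ΔS/ΔY = (926.5 − 715.75)/(4506 − 3663) = 210.75/843 = 0.25
MPC = 1 − MPS = 0.75
Autonomous saving = 715.75 − 0.25(3663) = -200, so a = 200
C = 200 + 0.75(1548) = 200 + 1161 = 1361

C = 1361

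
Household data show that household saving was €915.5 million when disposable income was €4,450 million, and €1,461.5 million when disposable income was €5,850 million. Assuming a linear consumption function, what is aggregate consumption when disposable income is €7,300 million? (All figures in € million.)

C = 5273

MPS = ΔS/ΔY = (1461.5 − 915.5)/(5850 − 4450) = 546/1400 = 0.39
MPC = 1 − MPS = 0.61
Autonomous saving = 915.5 − 0.39(4450) = -820, so a = 820
C = 820 + 0.61(7300) = 820 + 4453 = 5273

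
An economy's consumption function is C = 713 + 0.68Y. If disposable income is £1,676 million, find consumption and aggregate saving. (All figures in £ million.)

C = 1852.68; S = -176.68

C = 713 + 0.68(1676) = 713 + 1139.68 = 1852.68
S = Y − C = 1676 − 1852.68 = -176.68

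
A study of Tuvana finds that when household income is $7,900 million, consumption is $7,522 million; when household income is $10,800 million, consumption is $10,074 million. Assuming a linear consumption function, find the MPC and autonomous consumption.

MPC = 0.88; a = 570

MPC = ΔC/ΔY = (10074 − 7522)/(10800 − 7900) = 2552/2900 = 0.88
a = C − MPC·Y = 7522 − 0.88(7900) = 7522 − 6952 = 570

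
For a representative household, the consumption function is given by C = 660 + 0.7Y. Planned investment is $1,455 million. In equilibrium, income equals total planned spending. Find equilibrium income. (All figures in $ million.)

Y = 7050

Y = C + I = 660 + 0.7Y + 1455
Y − 0.7Y = 2115
0.3Y = 2115, so Y = 2115/0.3 = 7050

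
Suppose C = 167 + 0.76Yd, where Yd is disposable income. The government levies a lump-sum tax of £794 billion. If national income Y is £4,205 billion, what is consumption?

Yd = Y − T = 4205 − 794 = 3411
C = 167 + 0.76(3411) = 167 + 2592.36 = 2759.36

C = 2759.36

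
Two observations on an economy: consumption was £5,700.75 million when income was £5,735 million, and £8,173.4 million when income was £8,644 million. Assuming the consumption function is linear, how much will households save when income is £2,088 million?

MPC = (8173.4 − 5700.75)/(8644 − 5735) = 2472.65/2909 = 0.85
a = 5700.75 − 0.85(5735) = 5700.75 − 4874.75 = 826
C = 826 + 0.85(2088) = 2600.8
S = 2088 − 2600.8 = -512.8

S = -512.8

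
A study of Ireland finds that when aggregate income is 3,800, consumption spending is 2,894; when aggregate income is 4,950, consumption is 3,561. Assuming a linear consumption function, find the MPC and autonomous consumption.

MPC = 0.58; a = 690

MPC = ΔC/ΔY = (3561 − 2894)/(4950 − 3800) = 667/1150 = 0.58
a = C − MPC·Y = 2894 − 0.58(3800) = 2894 − 2204 = 690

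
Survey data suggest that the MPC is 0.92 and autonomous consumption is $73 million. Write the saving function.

S = -73 + 0.08Y

S = Y − C = Y − (73 + 0.92Y) = -73 + (1 − 0.92)Y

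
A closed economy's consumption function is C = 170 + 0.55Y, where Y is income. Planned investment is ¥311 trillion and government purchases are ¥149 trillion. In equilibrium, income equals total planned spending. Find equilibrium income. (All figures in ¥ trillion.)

Y = 1400

Y = C + I + G = 170 + 0.55Y + 311 + 149
Y − 0.55Y = 630
0.45Y = 630, so Y = 630/0.45 = 1400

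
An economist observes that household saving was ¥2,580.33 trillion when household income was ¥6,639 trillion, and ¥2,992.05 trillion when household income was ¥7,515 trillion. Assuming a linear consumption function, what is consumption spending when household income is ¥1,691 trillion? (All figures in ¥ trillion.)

C = 1436.23

MPS = ΔS/ΔY = (2992.05 − 2580.33)/(7515 − 6639) = 411.72/876 = 0.47
MPC = 1 − MPS = 0.53
Autonomous saving = 2580.33 − 0.47(6639) = -540, so a = 540
C = 540 + 0.53(1691) = 540 + 896.23 = 1436.23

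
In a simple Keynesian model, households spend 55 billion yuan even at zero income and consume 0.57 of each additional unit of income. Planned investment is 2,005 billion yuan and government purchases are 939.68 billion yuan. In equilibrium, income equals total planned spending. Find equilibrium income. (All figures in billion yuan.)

Y = 6976

Y = C + I + G = 55 + 0.57Y + 2005 + 939.68
Y − 0.57Y = 2999.68
0.43Y = 2999.68, so Y = 2999.68/0.43 = 6976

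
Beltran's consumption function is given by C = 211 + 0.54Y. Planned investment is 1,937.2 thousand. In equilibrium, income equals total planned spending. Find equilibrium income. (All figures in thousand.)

Y = 4670

Y = C + I = 211 + 0.54Y + 1937.2
Y − 0.54Y = 2148.2
0.46Y = 2148.2, so Y = 2148.2/0.46 = 4670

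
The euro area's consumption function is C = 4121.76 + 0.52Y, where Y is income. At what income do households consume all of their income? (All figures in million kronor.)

Y = 8587

At break-even, C = Y: 4121.76 + 0.52Y = Y
0.48Y = 4121.76, so Y = 4121.76/0.48 = 8587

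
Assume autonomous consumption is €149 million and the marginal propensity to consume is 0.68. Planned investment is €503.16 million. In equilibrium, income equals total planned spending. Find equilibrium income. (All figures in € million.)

Y = C + I = 149 + 0.68Y + 503.16
Y − 0.68Y = 652.16
0.32Y = 652.16, so Y = 652.16/0.32 = 2038

Y = 2038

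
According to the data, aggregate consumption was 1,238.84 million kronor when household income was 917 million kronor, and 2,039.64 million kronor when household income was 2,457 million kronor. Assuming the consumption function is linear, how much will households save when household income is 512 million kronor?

S = -516.24

MPC = (2039.64 − 1238.84)/(2457 − 917) = 800.8/1540 = 0.52
a = 1238.84 − 0.52(917) = 1238.84 − 476.84 = 762
C = 762 + 0.52(512) = 1028.24
S = 512 − 1028.24 = -516.24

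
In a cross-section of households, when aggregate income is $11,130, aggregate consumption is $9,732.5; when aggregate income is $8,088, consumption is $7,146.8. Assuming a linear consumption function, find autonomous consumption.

a = 272

MPC = ΔC/ΔY = (9732.5 − 7146.8)/(11130 − 8088) = 2585.7/3042 = 0.85
a = C − MPC·Y = 7146.8 − 0.85(8088) = 7146.8 − 6874.8 = 272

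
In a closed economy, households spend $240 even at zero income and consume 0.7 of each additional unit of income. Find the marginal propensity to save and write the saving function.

MPS = 1 − MPC = 1 − 0.7 = 0.3
S = Y − C = -240 + 0.3Y

MPS = 0.3; S = -240 + 0.3Y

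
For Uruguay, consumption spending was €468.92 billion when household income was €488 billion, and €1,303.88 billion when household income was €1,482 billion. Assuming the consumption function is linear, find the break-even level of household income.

MPC = (1303.88 − 468.92)/(1482 − 488) = 834.96/994 = 0.84
a = 468.92 − 0.84(488) = 468.92 − 409.92 = 59
Break-even: Y = a/(1−MPC) = 59/0.16 = 368.75

Y = 368.75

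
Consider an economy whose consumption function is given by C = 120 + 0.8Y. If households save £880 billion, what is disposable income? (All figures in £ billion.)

Y = 5000

S = Y − C = -120 + 0.2Y
-120 + 0.2Y = 880, so 0.2Y = 1000 and Y = 5000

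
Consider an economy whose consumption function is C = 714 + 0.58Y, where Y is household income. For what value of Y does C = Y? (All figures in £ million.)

Y = 1700

At break-even, C = Y: 714 + 0.58Y = Y
0.42Y = 714, so Y = 714/0.42 = 1700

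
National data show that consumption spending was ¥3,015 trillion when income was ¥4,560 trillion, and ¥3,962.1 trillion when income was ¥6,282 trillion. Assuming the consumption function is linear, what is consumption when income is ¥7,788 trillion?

MPC = (3962.1 − 3015)/(6282 − 4560) = 947.1/1722 = 0.55
a = 3015 − 0.55(4560) = 3015 − 2508 = 507
C = 507 + 0.55(7788) = 507 + 4283.4 = 4790.4

C = 4790.4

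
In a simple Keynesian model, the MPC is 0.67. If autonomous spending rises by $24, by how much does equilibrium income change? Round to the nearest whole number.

The multiplier is 1/(1 − MPC) = 1/0.33.
ΔY = 24/0.33 = 72.73 ≈ 73

ΔY ≈ 73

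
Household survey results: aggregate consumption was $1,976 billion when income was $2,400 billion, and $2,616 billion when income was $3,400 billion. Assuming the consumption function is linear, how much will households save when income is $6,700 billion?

S = 1972

MPC = (2616 − 1976)/(3400 − 2400) = 640/1000 = 0.64
a = 1976 − 0.64(2400) = 1976 − 1536 = 440
C = 440 + 0.64(6700) = 4728
S = 6700 − 4728 = 1972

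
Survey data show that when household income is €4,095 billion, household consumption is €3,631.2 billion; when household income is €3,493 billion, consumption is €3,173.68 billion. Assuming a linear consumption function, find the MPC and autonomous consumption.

MPC = 0.76; a = 519

MPC = ΔC/ΔY = (3631.2 − 3173.68)/(4095 − 3493) = 457.52/602 = 0.76
a = C − MPC·Y = 3173.68 − 0.76(3493) = 3173.68 − 2654.68 = 519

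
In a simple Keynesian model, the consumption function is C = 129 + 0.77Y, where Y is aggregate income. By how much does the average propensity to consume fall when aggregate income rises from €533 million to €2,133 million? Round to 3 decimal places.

At Y = 533: C = 129 + 0.77(533) = 539.41, APC = 539.41/533 = 1.0120
At Y = 2133: C = 1771.41, APC = 1771.41/2133 = 0.8305
Fall in APC = 1.0120 − 0.8305 = 0.1815 ≈ 0.182

ΔAPC = 0.182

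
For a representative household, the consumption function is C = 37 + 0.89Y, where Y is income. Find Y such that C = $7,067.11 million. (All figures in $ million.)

37 + 0.89Y = 7067.11
0.89Y = 7030.11, so Y = 7030.11/0.89 = 7899

Y = 7899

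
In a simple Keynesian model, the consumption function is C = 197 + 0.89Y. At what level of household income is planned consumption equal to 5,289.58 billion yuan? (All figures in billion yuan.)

197 + 0.89Y = 5289.58
0.89Y = 5092.58, so Y = 5092.58/0.89 = 5722

Y = 5722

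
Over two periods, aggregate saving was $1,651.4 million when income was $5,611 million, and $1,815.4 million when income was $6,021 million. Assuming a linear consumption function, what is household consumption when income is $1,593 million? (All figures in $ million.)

MPS = ΔS/ΔY = (1815.4 − 1651.4)/(6021 − 5611) = 164/410 = 0.4
MPC = 1 − MPS = 0.6
Autonomous saving = 1651.4 − 0.4(5611) = -593, so a = 593
C = 593 + 0.6(1593) = 593 + 955.8 = 1548.8

C = 1548.8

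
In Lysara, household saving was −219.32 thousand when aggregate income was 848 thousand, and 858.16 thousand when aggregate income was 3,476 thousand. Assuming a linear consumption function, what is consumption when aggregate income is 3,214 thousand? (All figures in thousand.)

C = 2463.26

MPS = ΔS/ΔY = (858.16 − (-219.32))/(3476 − 848) = 1077.48/2628 = 0.41
MPC = 1 − MPS = 0.59
Autonomous saving = -219.32 − 0.41(848) = -567, so a = 567
C = 567 + 0.59(3214) = 567 + 1896.26 = 2463.26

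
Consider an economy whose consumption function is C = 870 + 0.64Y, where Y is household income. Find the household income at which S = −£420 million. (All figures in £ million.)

Y = 1250

S = Y − C = -870 + 0.36Y
-870 + 0.36Y = -420, so 0.36Y = 450 and Y = 1250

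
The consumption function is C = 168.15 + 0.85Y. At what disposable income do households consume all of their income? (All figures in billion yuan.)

At break-even, C = Y: 168.15 + 0.85Y = Y
0.15Y = 168.15, so Y = 168.15/0.15 = 1121

Y = 1121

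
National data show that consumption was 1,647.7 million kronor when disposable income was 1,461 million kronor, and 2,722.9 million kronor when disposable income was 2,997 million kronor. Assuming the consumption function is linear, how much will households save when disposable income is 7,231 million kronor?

MPC = (2722.9 − 1647.7)/(2997 − 1461) = 1075.2/1536 = 0.7
a = 1647.7 − 0.7(1461) = 1647.7 − 1022.7 = 625
C = 625 + 0.7(7231) = 5686.7
S = 7231 − 5686.7 = 1544.3

S = 1544.3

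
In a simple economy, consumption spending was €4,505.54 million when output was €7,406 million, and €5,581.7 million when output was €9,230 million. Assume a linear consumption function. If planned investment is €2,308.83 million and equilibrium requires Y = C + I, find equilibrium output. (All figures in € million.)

Y = 5963

MPC = (5581.7 − 4505.54)/(9230 − 7406) = 1076.16/1824 = 0.59
a = 4505.54 − 0.59(7406) = 136
Equilibrium: Y = 136 + 0.59Y + 2308.83
0.41Y = 2444.83, so Y = 2444.83/0.41 = 5963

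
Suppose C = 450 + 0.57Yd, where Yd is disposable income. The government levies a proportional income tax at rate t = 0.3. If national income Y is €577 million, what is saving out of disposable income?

Yd = (1 − 0.3)(577) = 0.7(577) = 403.9
C = 450 + 0.57(403.9) = 450 + 230.223 = 680.223
S = Yd − C = 403.9 − 680.223 = -276.323

S = -276.323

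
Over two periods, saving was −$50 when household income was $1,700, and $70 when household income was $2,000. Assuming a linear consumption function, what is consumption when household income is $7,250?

C = 5080

MPS = ΔS/ΔY = (70 − (-50))/(2000 − 1700) = 120/300 = 0.4
MPC = 1 − MPS = 0.6
Autonomous saving = -50 − 0.4(1700) = -730, so a = 730
C = 730 + 0.6(7250) = 730 + 4350 = 5080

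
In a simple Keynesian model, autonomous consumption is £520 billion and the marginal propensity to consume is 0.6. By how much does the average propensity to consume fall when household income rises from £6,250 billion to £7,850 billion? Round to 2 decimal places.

At Y = 6250: C = 520 + 0.6(6250) = 4270, APC = 4270/6250 = 0.683
At Y = 7850: C = 5230, APC = 5230/7850 = 0.666
Fall in APC = 0.683 − 0.666 = 0.017 ≈ 0.02

ΔAPC = 0.02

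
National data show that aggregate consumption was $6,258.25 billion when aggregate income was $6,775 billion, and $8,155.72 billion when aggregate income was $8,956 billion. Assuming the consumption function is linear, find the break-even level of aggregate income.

Y = 2800

MPC = (8155.72 − 6258.25)/(8956 − 6775) = 1897.47/2181 = 0.87
a = 6258.25 − 0.87(6775) = 6258.25 − 5894.25 = 364
Break-even: Y = a/(1−MPC) = 364/0.13 = 2800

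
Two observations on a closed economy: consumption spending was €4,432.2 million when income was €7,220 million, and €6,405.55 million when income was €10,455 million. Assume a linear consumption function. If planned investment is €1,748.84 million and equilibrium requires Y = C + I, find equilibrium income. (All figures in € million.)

Y = 4556

MPC = (6405.55 − 4432.2)/(10455 − 7220) = 1973.35/3235 = 0.61
a = 4432.2 − 0.61(7220) = 28
Equilibrium: Y = 28 + 0.61Y + 1748.84
0.39Y = 1776.84, so Y = 1776.84/0.39 = 4556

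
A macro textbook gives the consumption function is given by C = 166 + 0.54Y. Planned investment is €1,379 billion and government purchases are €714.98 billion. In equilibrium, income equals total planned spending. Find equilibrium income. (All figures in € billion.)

Y = 4913

Y = C + I + G = 166 + 0.54Y + 1379 + 714.98
Y − 0.54Y = 2259.98
0.46Y = 2259.98, so Y = 2259.98/0.46 = 4913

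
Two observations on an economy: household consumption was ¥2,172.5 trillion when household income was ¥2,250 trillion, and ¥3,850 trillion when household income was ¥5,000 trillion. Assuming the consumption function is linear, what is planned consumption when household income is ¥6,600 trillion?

MPC = (3850 − 2172.5)/(5000 − 2250) = 1677.5/2750 = 0.61
a = 2172.5 − 0.61(2250) = 2172.5 − 1372.5 = 800
C = 800 + 0.61(6600) = 800 + 4026 = 4826

C = 4826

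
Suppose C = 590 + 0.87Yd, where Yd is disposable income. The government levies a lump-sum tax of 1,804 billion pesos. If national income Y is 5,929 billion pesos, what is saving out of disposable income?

Yd = Y − T = 5929 − 1804 = 4125
C = 590 + 0.87(4125) = 590 + 3588.75 = 4178.75
S = Yd − C = 4125 − 4178.75 = -53.75

S = -53.75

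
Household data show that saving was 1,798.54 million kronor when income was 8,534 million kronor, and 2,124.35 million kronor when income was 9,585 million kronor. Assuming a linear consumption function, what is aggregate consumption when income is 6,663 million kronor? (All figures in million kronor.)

C = 5444.47

MPS = ΔS/ΔY = (2124.35 − 1798.54)/(9585 − 8534) = 325.81/1051 = 0.31
MPC = 1 − MPS = 0.69
Autonomous saving = 1798.54 − 0.31(8534) = -847, so a = 847
C = 847 + 0.69(6663) = 847 + 4597.47 = 5444.47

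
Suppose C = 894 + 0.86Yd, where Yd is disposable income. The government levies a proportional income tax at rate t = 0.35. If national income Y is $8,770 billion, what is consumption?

C = 5796.43

Yd = (1 − 0.35)(8770) = 0.65(8770) = 5700.5
C = 894 + 0.86(5700.5) = 894 + 4902.43 = 5796.43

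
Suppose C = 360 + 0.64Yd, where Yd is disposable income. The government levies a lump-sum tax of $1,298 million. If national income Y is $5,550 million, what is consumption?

C = 3081.28

Yd = Y − T = 5550 − 1298 = 4252
C = 360 + 0.64(4252) = 360 + 2721.28 = 3081.28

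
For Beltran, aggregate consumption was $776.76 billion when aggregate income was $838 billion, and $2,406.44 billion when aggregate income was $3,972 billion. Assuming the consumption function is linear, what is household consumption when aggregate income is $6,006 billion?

C = 3464.12

MPC = (2406.44 − 776.76)/(3972 − 838) = 1629.68/3134 = 0.52
a = 776.76 − 0.52(838) = 776.76 − 435.76 = 341
C = 341 + 0.52(6006) = 341 + 3123.12 = 3464.12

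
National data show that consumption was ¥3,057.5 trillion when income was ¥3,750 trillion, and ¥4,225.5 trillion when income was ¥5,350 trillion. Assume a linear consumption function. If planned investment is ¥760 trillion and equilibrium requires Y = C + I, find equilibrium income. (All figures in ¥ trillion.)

MPC = (4225.5 − 3057.5)/(5350 − 3750) = 1168/1600 = 0.73
a = 3057.5 − 0.73(3750) = 320
Equilibrium: Y = 320 + 0.73Y + 760
0.27Y = 1080, so Y = 1080/0.27 = 4000

Y = 4000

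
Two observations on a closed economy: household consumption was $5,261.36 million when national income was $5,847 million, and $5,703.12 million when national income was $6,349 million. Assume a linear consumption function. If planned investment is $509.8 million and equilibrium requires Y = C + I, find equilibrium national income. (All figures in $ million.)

MPC = (5703.12 − 5261.36)/(6349 − 5847) = 441.76/502 = 0.88
a = 5261.36 − 0.88(5847) = 116
Equilibrium: Y = 116 + 0.88Y + 509.8
0.12Y = 625.8, so Y = 625.8/0.12 = 5215

Y = 5215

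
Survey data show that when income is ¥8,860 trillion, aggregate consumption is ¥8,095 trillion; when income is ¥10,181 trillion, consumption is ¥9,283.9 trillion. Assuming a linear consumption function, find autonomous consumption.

a = 121

MPC = ΔC/ΔY = (9283.9 − 8095)/(10181 − 8860) = 1188.9/1321 = 0.9
a = C − MPC·Y = 8095 − 0.9(8860) = 8095 − 7974 = 121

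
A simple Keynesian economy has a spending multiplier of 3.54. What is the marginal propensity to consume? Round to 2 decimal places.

MPC = 0.72

k = 1/(1 − MPC), so 1 − MPC = 1/k = 1/3.54 = 0.2825
MPC = 1 − 0.2825 = 0.72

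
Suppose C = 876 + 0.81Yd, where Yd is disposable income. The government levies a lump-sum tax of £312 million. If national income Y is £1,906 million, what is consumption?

C = 2167.14

Yd = Y − T = 1906 − 312 = 1594
C = 876 + 0.81(1594) = 876 + 1291.14 = 2167.14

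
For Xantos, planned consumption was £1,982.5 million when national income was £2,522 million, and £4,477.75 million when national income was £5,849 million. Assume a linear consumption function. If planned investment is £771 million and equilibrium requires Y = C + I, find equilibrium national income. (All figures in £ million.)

MPC = (4477.75 − 1982.5)/(5849 − 2522) = 2495.25/3327 = 0.75
a = 1982.5 − 0.75(2522) = 91
Equilibrium: Y = 91 + 0.75Y + 771
0.25Y = 862, so Y = 862/0.25 = 3448

Y = 3448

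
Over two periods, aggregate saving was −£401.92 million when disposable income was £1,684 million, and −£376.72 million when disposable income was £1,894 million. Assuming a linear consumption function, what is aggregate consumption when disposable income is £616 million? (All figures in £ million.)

MPS = ΔS/ΔY = (-376.72 − (-401.92))/(1894 − 1684) = 25.2/210 = 0.12
MPC = 1 − MPS = 0.88
Autonomous saving = -401.92 − 0.12(1684) = -604, so a = 604
C = 604 + 0.88(616) = 604 + 542.08 = 1146.08

C = 1146.08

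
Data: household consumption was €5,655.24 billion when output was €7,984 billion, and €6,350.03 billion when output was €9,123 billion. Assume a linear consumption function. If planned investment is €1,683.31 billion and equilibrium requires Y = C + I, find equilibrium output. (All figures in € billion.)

MPC = (6350.03 − 5655.24)/(9123 − 7984) = 694.79/1139 = 0.61
a = 5655.24 − 0.61(7984) = 785
Equilibrium: Y = 785 + 0.61Y + 1683.31
0.39Y = 2468.31, so Y = 2468.31/0.39 = 6329

Y = 6329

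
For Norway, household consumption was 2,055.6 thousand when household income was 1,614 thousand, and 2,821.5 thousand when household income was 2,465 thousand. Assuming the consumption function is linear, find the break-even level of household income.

Y = 6030

MPC = (2821.5 − 2055.6)/(2465 − 1614) = 765.9/851 = 0.9
a = 2055.6 − 0.9(1614) = 2055.6 − 1452.6 = 603
Break-even: Y = a/(1−MPC) = 603/0.1 = 6030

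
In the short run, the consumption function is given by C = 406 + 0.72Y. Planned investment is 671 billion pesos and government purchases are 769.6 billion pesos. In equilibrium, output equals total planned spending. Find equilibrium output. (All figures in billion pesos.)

Y = C + I + G = 406 + 0.72Y + 671 + 769.6
Y − 0.72Y = 1846.6
0.28Y = 1846.6, so Y = 1846.6/0.28 = 6595

Y = 6595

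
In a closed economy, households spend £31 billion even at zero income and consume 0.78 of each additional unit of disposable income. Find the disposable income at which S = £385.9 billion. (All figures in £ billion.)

S = Y − C = -31 + 0.22Y
-31 + 0.22Y = 385.9, so 0.22Y = 416.9 and Y = 1895

Y = 1895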